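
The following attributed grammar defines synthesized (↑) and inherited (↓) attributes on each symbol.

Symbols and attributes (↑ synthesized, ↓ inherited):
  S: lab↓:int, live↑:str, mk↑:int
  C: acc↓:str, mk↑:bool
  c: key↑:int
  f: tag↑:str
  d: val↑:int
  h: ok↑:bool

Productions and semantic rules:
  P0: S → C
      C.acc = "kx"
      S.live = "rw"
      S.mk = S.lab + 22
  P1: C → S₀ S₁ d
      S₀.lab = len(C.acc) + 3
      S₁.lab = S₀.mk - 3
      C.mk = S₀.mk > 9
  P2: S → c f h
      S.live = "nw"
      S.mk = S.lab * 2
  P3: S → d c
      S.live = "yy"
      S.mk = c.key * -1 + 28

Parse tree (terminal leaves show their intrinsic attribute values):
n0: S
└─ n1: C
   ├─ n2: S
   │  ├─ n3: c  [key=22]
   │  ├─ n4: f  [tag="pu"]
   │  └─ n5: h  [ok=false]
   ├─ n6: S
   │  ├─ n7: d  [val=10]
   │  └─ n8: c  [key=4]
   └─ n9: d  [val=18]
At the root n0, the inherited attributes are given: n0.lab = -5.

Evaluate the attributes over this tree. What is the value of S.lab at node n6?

7

1. n0.lab = -5  [given at root]
2. n1.acc = "kx"  ["kx"]
3. n2.lab = 5  [len(C.acc) + 3]
4. n3.key = 22  [terminal]
5. n4.tag = "pu"  [terminal]
6. n5.ok = false  [terminal]
7. n2.live = "nw"  ["nw"]
8. n2.mk = 10  [S.lab * 2]
9. n6.lab = 7  [S₀.mk - 3]
10. n7.val = 10  [terminal]
11. n8.key = 4  [terminal]
12. n6.live = "yy"  ["yy"]
13. n6.mk = 24  [c.key * -1 + 28]
14. n9.val = 18  [terminal]
15. n1.mk = true  [S₀.mk > 9]
16. n0.live = "rw"  ["rw"]
17. n0.mk = 17  [S.lab + 22]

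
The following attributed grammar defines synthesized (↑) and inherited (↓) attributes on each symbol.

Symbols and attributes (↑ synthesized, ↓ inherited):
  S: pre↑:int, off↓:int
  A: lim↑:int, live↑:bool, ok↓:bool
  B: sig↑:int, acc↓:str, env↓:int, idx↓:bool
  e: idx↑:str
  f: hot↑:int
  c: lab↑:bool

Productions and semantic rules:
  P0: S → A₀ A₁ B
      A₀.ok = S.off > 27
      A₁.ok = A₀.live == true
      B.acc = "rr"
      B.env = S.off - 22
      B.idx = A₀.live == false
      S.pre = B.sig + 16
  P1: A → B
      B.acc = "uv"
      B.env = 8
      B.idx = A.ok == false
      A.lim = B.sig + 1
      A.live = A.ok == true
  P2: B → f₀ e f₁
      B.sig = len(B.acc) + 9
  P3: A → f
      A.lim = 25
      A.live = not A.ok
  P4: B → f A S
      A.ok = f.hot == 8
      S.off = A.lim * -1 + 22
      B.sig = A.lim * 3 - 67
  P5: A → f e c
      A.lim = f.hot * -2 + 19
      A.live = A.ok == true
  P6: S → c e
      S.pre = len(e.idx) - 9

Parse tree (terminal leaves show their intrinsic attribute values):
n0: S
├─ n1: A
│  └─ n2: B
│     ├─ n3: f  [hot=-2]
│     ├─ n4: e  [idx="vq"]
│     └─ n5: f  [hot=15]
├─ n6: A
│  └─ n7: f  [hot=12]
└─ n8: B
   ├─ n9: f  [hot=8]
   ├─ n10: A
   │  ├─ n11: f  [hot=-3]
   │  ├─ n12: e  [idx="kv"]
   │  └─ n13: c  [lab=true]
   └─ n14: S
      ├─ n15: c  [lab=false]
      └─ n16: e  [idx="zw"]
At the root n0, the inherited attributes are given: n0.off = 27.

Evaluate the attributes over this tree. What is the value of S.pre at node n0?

24

1. n0.off = 27  [given at root]
2. n1.ok = false  [S.off > 27]
3. n2.acc = "uv"  ["uv"]
4. n2.env = 8  [8]
5. n2.idx = true  [A.ok == false]
6. n3.hot = -2  [terminal]
7. n4.idx = "vq"  [terminal]
8. n5.hot = 15  [terminal]
9. n2.sig = 11  [len(B.acc) + 9]
10. n1.lim = 12  [B.sig + 1]
11. n1.live = false  [A.ok == true]
12. n6.ok = false  [A₀.live == true]
13. n7.hot = 12  [terminal]
14. n6.lim = 25  [25]
15. n6.live = true  [not A.ok]
16. n8.acc = "rr"  ["rr"]
17. n8.env = 5  [S.off - 22]
18. n8.idx = true  [A₀.live == false]
19. n9.hot = 8  [terminal]
20. n10.ok = true  [f.hot == 8]
21. n11.hot = -3  [terminal]
22. n12.idx = "kv"  [terminal]
23. n13.lab = true  [terminal]
24. n10.lim = 25  [f.hot * -2 + 19]
25. n10.live = true  [A.ok == true]
26. n14.off = -3  [A.lim * -1 + 22]
27. n15.lab = false  [terminal]
28. n16.idx = "zw"  [terminal]
29. n14.pre = -7  [len(e.idx) - 9]
30. n8.sig = 8  [A.lim * 3 - 67]
31. n0.pre = 24  [B.sig + 16]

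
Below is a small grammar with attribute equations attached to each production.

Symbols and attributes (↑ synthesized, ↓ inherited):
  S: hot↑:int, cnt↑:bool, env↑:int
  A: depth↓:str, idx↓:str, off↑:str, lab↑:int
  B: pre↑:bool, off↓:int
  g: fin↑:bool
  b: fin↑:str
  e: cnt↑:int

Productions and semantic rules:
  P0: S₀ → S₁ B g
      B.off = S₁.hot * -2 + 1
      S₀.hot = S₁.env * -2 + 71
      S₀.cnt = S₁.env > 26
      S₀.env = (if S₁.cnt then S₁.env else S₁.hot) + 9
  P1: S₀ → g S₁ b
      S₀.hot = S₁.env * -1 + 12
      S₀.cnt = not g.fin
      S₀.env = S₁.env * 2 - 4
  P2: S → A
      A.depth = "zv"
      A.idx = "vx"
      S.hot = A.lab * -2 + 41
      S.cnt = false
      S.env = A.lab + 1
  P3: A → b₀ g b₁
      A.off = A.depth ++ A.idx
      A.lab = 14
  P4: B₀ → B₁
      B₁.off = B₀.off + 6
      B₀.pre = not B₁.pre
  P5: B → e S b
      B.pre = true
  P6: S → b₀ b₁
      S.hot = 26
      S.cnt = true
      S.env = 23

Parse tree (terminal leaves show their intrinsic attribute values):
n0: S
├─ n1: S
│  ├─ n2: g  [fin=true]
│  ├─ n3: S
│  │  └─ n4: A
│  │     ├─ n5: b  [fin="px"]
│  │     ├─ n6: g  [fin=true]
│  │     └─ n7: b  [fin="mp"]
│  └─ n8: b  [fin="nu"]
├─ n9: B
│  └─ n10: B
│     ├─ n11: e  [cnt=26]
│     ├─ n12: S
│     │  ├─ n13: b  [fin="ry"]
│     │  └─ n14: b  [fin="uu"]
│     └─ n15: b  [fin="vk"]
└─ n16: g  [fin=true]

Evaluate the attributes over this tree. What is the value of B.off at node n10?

1. n2.fin = true  [terminal]
2. n4.depth = "zv"  ["zv"]
3. n4.idx = "vx"  ["vx"]
4. n5.fin = "px"  [terminal]
5. n6.fin = true  [terminal]
6. n7.fin = "mp"  [terminal]
7. n4.off = "zvvx"  [A.depth ++ A.idx]
8. n4.lab = 14  [14]
9. n3.hot = 13  [A.lab * -2 + 41]
10. n3.cnt = false  [false]
11. n3.env = 15  [A.lab + 1]
12. n8.fin = "nu"  [terminal]
13. n1.hot = -3  [S₁.env * -1 + 12]
14. n1.cnt = false  [not g.fin]
15. n1.env = 26  [S₁.env * 2 - 4]
16. n9.off = 7  [S₁.hot * -2 + 1]
17. n10.off = 13  [B₀.off + 6]
18. n11.cnt = 26  [terminal]
19. n13.fin = "ry"  [terminal]
20. n14.fin = "uu"  [terminal]
21. n12.hot = 26  [26]
22. n12.cnt = true  [true]
23. n12.env = 23  [23]
24. n15.fin = "vk"  [terminal]
25. n10.pre = true  [true]
26. n9.pre = false  [not B₁.pre]
27. n16.fin = true  [terminal]
28. n0.hot = 19  [S₁.env * -2 + 71]
29. n0.cnt = false  [S₁.env > 26]
30. n0.env = 6  [(if S₁.cnt then S₁.env else S₁.hot) + 9]

13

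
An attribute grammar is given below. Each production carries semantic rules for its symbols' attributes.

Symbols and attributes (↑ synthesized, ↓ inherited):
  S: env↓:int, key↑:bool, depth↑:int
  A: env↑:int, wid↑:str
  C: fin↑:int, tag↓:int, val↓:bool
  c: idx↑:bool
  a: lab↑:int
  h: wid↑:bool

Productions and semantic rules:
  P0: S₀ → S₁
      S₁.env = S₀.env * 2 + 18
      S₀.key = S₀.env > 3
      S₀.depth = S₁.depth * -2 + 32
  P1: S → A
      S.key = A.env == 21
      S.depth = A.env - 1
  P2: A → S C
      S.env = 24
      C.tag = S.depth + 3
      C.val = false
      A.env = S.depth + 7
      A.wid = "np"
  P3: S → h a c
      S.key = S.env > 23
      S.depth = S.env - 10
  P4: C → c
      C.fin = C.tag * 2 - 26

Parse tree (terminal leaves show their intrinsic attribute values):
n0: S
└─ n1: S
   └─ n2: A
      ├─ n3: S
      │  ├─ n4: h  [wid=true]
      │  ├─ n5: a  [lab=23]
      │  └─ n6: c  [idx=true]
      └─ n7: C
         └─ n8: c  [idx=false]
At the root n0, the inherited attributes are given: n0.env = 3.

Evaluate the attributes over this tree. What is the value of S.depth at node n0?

1. n0.env = 3  [given at root]
2. n1.env = 24  [S₀.env * 2 + 18]
3. n3.env = 24  [24]
4. n4.wid = true  [terminal]
5. n5.lab = 23  [terminal]
6. n6.idx = true  [terminal]
7. n3.key = true  [S.env > 23]
8. n3.depth = 14  [S.env - 10]
9. n7.tag = 17  [S.depth + 3]
10. n7.val = false  [false]
11. n8.idx = false  [terminal]
12. n7.fin = 8  [C.tag * 2 - 26]
13. n2.env = 21  [S.depth + 7]
14. n2.wid = "np"  ["np"]
15. n1.key = true  [A.env == 21]
16. n1.depth = 20  [A.env - 1]
17. n0.key = false  [S₀.env > 3]
18. n0.depth = -8  [S₁.depth * -2 + 32]

-8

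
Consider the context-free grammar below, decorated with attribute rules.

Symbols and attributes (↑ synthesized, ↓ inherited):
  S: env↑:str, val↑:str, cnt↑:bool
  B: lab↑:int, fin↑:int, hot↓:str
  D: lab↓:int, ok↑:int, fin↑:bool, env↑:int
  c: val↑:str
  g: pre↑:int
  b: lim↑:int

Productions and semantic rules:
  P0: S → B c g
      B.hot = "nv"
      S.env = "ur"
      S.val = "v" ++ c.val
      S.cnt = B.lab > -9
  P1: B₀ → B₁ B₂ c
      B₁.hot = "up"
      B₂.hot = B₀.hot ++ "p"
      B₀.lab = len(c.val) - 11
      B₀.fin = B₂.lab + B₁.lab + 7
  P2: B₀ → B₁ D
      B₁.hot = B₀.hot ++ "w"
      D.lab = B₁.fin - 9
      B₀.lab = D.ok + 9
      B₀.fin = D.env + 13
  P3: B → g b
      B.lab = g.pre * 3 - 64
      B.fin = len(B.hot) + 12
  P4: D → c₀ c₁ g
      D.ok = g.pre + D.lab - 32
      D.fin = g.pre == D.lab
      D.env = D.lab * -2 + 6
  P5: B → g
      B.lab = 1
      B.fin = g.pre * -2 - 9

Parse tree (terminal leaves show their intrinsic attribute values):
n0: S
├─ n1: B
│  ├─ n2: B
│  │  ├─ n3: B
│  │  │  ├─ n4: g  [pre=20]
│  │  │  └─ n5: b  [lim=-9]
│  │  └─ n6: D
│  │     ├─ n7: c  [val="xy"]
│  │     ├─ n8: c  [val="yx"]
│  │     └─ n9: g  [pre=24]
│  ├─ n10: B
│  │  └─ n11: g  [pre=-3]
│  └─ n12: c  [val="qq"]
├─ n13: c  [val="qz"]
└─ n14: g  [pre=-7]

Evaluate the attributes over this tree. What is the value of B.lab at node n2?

7

1. n1.hot = "nv"  ["nv"]
2. n2.hot = "up"  ["up"]
3. n3.hot = "upw"  [B₀.hot ++ "w"]
4. n4.pre = 20  [terminal]
5. n5.lim = -9  [terminal]
6. n3.lab = -4  [g.pre * 3 - 64]
7. n3.fin = 15  [len(B.hot) + 12]
8. n6.lab = 6  [B₁.fin - 9]
9. n7.val = "xy"  [terminal]
10. n8.val = "yx"  [terminal]
11. n9.pre = 24  [terminal]
12. n6.ok = -2  [g.pre + D.lab - 32]
13. n6.fin = false  [g.pre == D.lab]
14. n6.env = -6  [D.lab * -2 + 6]
15. n2.lab = 7  [D.ok + 9]
16. n2.fin = 7  [D.env + 13]
17. n10.hot = "nvp"  [B₀.hot ++ "p"]
18. n11.pre = -3  [terminal]
19. n10.lab = 1  [1]
20. n10.fin = -3  [g.pre * -2 - 9]
21. n12.val = "qq"  [terminal]
22. n1.lab = -9  [len(c.val) - 11]
23. n1.fin = 15  [B₂.lab + B₁.lab + 7]
24. n13.val = "qz"  [terminal]
25. n14.pre = -7  [terminal]
26. n0.env = "ur"  ["ur"]
27. n0.val = "vqz"  ["v" ++ c.val]
28. n0.cnt = false  [B.lab > -9]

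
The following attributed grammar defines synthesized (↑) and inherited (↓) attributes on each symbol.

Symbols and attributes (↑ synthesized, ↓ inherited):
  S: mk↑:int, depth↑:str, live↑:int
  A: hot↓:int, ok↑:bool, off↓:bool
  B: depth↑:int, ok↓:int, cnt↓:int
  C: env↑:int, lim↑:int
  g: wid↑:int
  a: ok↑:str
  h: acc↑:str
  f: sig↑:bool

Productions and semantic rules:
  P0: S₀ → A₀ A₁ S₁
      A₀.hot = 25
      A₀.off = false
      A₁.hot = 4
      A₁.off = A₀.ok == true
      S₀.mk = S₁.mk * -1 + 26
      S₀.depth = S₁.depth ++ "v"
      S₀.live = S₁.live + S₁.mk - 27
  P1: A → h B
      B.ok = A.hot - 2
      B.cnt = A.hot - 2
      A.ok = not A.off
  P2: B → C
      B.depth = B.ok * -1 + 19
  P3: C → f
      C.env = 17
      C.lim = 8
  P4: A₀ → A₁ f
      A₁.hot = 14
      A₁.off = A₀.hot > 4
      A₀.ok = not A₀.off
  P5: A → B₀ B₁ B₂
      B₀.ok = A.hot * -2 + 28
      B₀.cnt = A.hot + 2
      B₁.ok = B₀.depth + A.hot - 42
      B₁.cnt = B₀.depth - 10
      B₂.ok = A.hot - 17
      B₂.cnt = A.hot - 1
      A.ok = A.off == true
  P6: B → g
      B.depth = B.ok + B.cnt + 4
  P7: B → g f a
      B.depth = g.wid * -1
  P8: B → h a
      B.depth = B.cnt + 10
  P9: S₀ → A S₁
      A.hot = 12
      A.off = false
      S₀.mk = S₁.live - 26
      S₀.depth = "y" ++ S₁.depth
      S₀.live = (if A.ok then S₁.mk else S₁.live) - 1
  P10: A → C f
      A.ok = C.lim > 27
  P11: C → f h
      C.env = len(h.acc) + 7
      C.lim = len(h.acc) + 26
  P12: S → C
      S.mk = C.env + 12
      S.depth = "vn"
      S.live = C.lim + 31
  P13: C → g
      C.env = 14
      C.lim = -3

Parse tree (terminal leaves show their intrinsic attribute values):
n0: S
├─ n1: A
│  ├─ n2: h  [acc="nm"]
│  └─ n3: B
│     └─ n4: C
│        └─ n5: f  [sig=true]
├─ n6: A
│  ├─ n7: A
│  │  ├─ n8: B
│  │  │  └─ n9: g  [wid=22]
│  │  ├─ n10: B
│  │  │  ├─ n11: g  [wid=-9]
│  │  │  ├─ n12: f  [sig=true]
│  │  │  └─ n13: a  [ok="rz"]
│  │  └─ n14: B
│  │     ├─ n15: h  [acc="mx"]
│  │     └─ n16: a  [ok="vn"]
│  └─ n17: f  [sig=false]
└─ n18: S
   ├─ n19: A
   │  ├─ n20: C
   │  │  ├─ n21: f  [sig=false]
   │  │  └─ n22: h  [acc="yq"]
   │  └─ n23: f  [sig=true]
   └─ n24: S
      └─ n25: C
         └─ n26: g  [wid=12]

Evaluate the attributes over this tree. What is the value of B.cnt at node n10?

1. n1.hot = 25  [25]
2. n1.off = false  [false]
3. n2.acc = "nm"  [terminal]
4. n3.ok = 23  [A.hot - 2]
5. n3.cnt = 23  [A.hot - 2]
6. n5.sig = true  [terminal]
7. n4.env = 17  [17]
8. n4.lim = 8  [8]
9. n3.depth = -4  [B.ok * -1 + 19]
10. n1.ok = true  [not A.off]
11. n6.hot = 4  [4]
12. n6.off = true  [A₀.ok == true]
13. n7.hot = 14  [14]
14. n7.off = false  [A₀.hot > 4]
15. n8.ok = 0  [A.hot * -2 + 28]
16. n8.cnt = 16  [A.hot + 2]
17. n9.wid = 22  [terminal]
18. n8.depth = 20  [B.ok + B.cnt + 4]
19. n10.ok = -8  [B₀.depth + A.hot - 42]
20. n10.cnt = 10  [B₀.depth - 10]
21. n11.wid = -9  [terminal]
22. n12.sig = true  [terminal]
23. n13.ok = "rz"  [terminal]
24. n10.depth = 9  [g.wid * -1]
25. n14.ok = -3  [A.hot - 17]
26. n14.cnt = 13  [A.hot - 1]
27. n15.acc = "mx"  [terminal]
28. n16.ok = "vn"  [terminal]
29. n14.depth = 23  [B.cnt + 10]
30. n7.ok = false  [A.off == true]
31. n17.sig = false  [terminal]
32. n6.ok = false  [not A₀.off]
33. n19.hot = 12  [12]
34. n19.off = false  [false]
35. n21.sig = false  [terminal]
36. n22.acc = "yq"  [terminal]
37. n20.env = 9  [len(h.acc) + 7]
38. n20.lim = 28  [len(h.acc) + 26]
39. n23.sig = true  [terminal]
40. n19.ok = true  [C.lim > 27]
41. n26.wid = 12  [terminal]
42. n25.env = 14  [14]
43. n25.lim = -3  [-3]
44. n24.mk = 26  [C.env + 12]
45. n24.depth = "vn"  ["vn"]
46. n24.live = 28  [C.lim + 31]
47. n18.mk = 2  [S₁.live - 26]
48. n18.depth = "yvn"  ["y" ++ S₁.depth]
49. n18.live = 25  [(if A.ok then S₁.mk else S₁.live) - 1]
50. n0.mk = 24  [S₁.mk * -1 + 26]
51. n0.depth = "yvnv"  [S₁.depth ++ "v"]
52. n0.live = 0  [S₁.live + S₁.mk - 27]

10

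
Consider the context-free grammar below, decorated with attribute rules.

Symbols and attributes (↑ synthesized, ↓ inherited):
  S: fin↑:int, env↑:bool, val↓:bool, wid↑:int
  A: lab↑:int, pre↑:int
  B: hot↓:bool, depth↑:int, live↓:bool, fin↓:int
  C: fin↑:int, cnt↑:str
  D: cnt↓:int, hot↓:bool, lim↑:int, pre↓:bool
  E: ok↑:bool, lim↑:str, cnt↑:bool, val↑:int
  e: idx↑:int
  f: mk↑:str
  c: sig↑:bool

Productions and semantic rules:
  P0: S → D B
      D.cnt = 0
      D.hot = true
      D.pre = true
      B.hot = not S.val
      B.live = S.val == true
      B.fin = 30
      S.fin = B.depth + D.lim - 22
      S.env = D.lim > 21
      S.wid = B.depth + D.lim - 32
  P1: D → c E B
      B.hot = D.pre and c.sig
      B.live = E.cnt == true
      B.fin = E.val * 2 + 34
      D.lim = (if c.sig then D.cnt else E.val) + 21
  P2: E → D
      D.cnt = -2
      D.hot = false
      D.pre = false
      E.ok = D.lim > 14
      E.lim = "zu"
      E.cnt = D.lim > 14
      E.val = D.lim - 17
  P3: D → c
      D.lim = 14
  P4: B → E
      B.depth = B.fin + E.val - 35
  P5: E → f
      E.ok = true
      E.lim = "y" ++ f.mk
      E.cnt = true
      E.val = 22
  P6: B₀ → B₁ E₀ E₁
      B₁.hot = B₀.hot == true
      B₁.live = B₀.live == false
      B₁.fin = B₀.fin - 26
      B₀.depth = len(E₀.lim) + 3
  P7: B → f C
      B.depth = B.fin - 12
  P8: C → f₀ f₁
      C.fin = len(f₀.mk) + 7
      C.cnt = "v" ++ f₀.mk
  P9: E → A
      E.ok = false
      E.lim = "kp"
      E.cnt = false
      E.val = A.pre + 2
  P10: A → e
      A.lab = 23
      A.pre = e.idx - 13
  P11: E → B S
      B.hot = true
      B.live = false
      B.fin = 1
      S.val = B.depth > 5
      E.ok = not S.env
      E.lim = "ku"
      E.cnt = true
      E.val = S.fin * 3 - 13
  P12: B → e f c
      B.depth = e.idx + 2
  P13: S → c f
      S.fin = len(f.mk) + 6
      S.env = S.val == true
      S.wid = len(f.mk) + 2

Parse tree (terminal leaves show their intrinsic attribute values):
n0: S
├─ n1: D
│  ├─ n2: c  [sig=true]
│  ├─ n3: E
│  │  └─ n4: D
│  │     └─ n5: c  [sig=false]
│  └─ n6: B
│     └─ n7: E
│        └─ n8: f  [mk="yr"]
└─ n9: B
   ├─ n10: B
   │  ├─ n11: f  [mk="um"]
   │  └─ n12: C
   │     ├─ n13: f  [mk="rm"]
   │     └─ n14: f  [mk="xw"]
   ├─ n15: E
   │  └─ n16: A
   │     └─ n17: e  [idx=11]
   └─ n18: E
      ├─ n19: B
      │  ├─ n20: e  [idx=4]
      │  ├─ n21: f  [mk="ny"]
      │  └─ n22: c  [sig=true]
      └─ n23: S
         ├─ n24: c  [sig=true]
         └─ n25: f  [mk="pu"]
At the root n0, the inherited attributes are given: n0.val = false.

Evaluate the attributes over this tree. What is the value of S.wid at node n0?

1. n0.val = false  [given at root]
2. n1.cnt = 0  [0]
3. n1.hot = true  [true]
4. n1.pre = true  [true]
5. n2.sig = true  [terminal]
6. n4.cnt = -2  [-2]
7. n4.hot = false  [false]
8. n4.pre = false  [false]
9. n5.sig = false  [terminal]
10. n4.lim = 14  [14]
11. n3.ok = false  [D.lim > 14]
12. n3.lim = "zu"  ["zu"]
13. n3.cnt = false  [D.lim > 14]
14. n3.val = -3  [D.lim - 17]
15. n6.hot = true  [D.pre and c.sig]
16. n6.live = false  [E.cnt == true]
17. n6.fin = 28  [E.val * 2 + 34]
18. n8.mk = "yr"  [terminal]
19. n7.ok = true  [true]
20. n7.lim = "yyr"  ["y" ++ f.mk]
21. n7.cnt = true  [true]
22. n7.val = 22  [22]
23. n6.depth = 15  [B.fin + E.val - 35]
24. n1.lim = 21  [(if c.sig then D.cnt else E.val) + 21]
25. n9.hot = true  [not S.val]
26. n9.live = false  [S.val == true]
27. n9.fin = 30  [30]
28. n10.hot = true  [B₀.hot == true]
29. n10.live = true  [B₀.live == false]
30. n10.fin = 4  [B₀.fin - 26]
31. n11.mk = "um"  [terminal]
32. n13.mk = "rm"  [terminal]
33. n14.mk = "xw"  [terminal]
34. n12.fin = 9  [len(f₀.mk) + 7]
35. n12.cnt = "vrm"  ["v" ++ f₀.mk]
36. n10.depth = -8  [B.fin - 12]
37. n17.idx = 11  [terminal]
38. n16.lab = 23  [23]
39. n16.pre = -2  [e.idx - 13]
40. n15.ok = false  [false]
41. n15.lim = "kp"  ["kp"]
42. n15.cnt = false  [false]
43. n15.val = 0  [A.pre + 2]
44. n19.hot = true  [true]
45. n19.live = false  [false]
46. n19.fin = 1  [1]
47. n20.idx = 4  [terminal]
48. n21.mk = "ny"  [terminal]
49. n22.sig = true  [terminal]
50. n19.depth = 6  [e.idx + 2]
51. n23.val = true  [B.depth > 5]
52. n24.sig = true  [terminal]
53. n25.mk = "pu"  [terminal]
54. n23.fin = 8  [len(f.mk) + 6]
55. n23.env = true  [S.val == true]
56. n23.wid = 4  [len(f.mk) + 2]
57. n18.ok = false  [not S.env]
58. n18.lim = "ku"  ["ku"]
59. n18.cnt = true  [true]
60. n18.val = 11  [S.fin * 3 - 13]
61. n9.depth = 5  [len(E₀.lim) + 3]
62. n0.fin = 4  [B.depth + D.lim - 22]
63. n0.env = false  [D.lim > 21]
64. n0.wid = -6  [B.depth + D.lim - 32]

-6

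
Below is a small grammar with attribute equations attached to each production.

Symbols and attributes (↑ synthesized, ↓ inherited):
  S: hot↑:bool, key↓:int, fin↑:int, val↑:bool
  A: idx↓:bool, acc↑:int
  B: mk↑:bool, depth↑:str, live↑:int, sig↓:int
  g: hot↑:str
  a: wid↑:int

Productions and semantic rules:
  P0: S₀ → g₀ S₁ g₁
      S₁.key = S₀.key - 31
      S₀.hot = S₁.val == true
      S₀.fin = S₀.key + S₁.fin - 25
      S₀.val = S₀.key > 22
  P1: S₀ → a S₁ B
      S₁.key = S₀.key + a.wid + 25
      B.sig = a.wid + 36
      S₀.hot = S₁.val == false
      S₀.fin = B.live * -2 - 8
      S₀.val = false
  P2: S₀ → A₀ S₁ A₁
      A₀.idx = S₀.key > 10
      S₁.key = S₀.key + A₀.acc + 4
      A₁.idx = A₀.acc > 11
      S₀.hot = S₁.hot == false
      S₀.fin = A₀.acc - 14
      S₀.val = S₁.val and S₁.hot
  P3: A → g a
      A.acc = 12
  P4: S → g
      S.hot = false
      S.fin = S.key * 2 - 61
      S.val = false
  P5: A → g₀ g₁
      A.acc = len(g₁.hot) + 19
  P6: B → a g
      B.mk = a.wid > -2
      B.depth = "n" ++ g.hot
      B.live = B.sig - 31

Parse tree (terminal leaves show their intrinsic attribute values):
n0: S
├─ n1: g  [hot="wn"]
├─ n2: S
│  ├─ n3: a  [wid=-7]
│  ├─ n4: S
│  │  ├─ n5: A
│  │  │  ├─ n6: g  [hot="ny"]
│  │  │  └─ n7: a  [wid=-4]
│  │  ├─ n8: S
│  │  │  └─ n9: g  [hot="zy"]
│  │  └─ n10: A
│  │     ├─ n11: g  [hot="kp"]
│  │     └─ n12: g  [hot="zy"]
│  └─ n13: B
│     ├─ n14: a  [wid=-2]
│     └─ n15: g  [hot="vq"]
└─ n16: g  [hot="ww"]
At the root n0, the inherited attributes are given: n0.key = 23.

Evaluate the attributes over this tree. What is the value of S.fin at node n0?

-6

1. n0.key = 23  [given at root]
2. n1.hot = "wn"  [terminal]
3. n2.key = -8  [S₀.key - 31]
4. n3.wid = -7  [terminal]
5. n4.key = 10  [S₀.key + a.wid + 25]
6. n5.idx = false  [S₀.key > 10]
7. n6.hot = "ny"  [terminal]
8. n7.wid = -4  [terminal]
9. n5.acc = 12  [12]
10. n8.key = 26  [S₀.key + A₀.acc + 4]
11. n9.hot = "zy"  [terminal]
12. n8.hot = false  [false]
13. n8.fin = -9  [S.key * 2 - 61]
14. n8.val = false  [false]
15. n10.idx = true  [A₀.acc > 11]
16. n11.hot = "kp"  [terminal]
17. n12.hot = "zy"  [terminal]
18. n10.acc = 21  [len(g₁.hot) + 19]
19. n4.hot = true  [S₁.hot == false]
20. n4.fin = -2  [A₀.acc - 14]
21. n4.val = false  [S₁.val and S₁.hot]
22. n13.sig = 29  [a.wid + 36]
23. n14.wid = -2  [terminal]
24. n15.hot = "vq"  [terminal]
25. n13.mk = false  [a.wid > -2]
26. n13.depth = "nvq"  ["n" ++ g.hot]
27. n13.live = -2  [B.sig - 31]
28. n2.hot = true  [S₁.val == false]
29. n2.fin = -4  [B.live * -2 - 8]
30. n2.val = false  [false]
31. n16.hot = "ww"  [terminal]
32. n0.hot = false  [S₁.val == true]
33. n0.fin = -6  [S₀.key + S₁.fin - 25]
34. n0.val = true  [S₀.key > 22]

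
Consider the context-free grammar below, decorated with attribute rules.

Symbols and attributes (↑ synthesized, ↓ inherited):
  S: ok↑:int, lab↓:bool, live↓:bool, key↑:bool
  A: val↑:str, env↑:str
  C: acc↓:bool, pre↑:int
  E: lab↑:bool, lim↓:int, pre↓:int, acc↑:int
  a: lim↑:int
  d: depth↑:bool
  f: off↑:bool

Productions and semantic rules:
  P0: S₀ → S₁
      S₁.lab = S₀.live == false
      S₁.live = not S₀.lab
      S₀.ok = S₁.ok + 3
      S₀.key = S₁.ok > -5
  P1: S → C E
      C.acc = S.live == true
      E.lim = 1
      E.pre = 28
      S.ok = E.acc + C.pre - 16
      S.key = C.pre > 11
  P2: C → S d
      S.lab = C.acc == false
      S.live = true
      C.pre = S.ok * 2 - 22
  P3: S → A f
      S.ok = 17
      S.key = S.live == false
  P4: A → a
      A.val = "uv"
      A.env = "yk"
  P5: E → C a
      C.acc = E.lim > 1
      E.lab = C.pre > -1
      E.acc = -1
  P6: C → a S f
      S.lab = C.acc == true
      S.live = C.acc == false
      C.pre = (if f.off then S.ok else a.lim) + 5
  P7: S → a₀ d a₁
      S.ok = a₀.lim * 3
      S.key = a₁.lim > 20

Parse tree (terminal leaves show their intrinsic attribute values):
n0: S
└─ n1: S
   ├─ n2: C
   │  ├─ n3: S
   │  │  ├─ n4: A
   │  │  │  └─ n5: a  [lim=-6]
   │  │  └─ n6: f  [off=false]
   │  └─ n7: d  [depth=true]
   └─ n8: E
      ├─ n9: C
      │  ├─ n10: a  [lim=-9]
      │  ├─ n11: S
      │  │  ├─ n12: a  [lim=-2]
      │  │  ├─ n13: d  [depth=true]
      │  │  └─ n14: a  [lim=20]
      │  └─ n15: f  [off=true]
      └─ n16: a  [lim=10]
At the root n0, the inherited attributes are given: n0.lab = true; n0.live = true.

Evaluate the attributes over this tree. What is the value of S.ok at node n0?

-2

1. n0.lab = true  [given at root]
2. n0.live = true  [given at root]
3. n1.lab = false  [S₀.live == false]
4. n1.live = false  [not S₀.lab]
5. n2.acc = false  [S.live == true]
6. n3.lab = true  [C.acc == false]
7. n3.live = true  [true]
8. n5.lim = -6  [terminal]
9. n4.val = "uv"  ["uv"]
10. n4.env = "yk"  ["yk"]
11. n6.off = false  [terminal]
12. n3.ok = 17  [17]
13. n3.key = false  [S.live == false]
14. n7.depth = true  [terminal]
15. n2.pre = 12  [S.ok * 2 - 22]
16. n8.lim = 1  [1]
17. n8.pre = 28  [28]
18. n9.acc = false  [E.lim > 1]
19. n10.lim = -9  [terminal]
20. n11.lab = false  [C.acc == true]
21. n11.live = true  [C.acc == false]
22. n12.lim = -2  [terminal]
23. n13.depth = true  [terminal]
24. n14.lim = 20  [terminal]
25. n11.ok = -6  [a₀.lim * 3]
26. n11.key = false  [a₁.lim > 20]
27. n15.off = true  [terminal]
28. n9.pre = -1  [(if f.off then S.ok else a.lim) + 5]
29. n16.lim = 10  [terminal]
30. n8.lab = false  [C.pre > -1]
31. n8.acc = -1  [-1]
32. n1.ok = -5  [E.acc + C.pre - 16]
33. n1.key = true  [C.pre > 11]
34. n0.ok = -2  [S₁.ok + 3]
35. n0.key = false  [S₁.ok > -5]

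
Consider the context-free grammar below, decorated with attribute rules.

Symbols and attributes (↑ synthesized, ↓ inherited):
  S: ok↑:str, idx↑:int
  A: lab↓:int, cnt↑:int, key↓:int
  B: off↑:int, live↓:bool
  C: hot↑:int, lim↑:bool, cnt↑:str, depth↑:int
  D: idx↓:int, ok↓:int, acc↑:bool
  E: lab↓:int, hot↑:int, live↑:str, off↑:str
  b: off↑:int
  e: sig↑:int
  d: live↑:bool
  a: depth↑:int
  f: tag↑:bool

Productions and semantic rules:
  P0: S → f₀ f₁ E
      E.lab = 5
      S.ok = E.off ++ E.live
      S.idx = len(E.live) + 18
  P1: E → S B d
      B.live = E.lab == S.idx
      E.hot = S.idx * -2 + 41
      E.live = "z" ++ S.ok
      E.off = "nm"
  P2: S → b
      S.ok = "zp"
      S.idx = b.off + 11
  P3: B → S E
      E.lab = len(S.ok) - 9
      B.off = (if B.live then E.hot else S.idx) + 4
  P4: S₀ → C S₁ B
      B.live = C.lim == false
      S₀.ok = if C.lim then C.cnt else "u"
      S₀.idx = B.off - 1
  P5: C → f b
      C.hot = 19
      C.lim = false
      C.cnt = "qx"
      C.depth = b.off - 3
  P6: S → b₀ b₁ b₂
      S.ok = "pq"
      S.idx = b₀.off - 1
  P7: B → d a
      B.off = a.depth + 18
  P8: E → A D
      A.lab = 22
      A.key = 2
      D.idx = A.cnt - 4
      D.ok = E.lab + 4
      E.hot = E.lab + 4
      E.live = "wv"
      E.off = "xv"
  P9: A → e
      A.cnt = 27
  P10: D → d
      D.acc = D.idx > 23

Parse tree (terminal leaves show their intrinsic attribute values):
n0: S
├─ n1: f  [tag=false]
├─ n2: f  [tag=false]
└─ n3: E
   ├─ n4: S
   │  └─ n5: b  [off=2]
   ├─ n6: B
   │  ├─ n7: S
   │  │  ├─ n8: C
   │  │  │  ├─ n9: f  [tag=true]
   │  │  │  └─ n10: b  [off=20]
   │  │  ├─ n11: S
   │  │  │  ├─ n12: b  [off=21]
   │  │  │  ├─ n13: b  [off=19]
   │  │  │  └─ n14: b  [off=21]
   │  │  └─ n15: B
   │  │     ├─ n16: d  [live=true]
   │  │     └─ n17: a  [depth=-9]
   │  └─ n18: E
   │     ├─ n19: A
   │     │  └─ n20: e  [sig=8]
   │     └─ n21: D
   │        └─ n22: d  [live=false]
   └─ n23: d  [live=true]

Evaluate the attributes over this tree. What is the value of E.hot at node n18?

1. n1.tag = false  [terminal]
2. n2.tag = false  [terminal]
3. n3.lab = 5  [5]
4. n5.off = 2  [terminal]
5. n4.ok = "zp"  ["zp"]
6. n4.idx = 13  [b.off + 11]
7. n6.live = false  [E.lab == S.idx]
8. n9.tag = true  [terminal]
9. n10.off = 20  [terminal]
10. n8.hot = 19  [19]
11. n8.lim = false  [false]
12. n8.cnt = "qx"  ["qx"]
13. n8.depth = 17  [b.off - 3]
14. n12.off = 21  [terminal]
15. n13.off = 19  [terminal]
16. n14.off = 21  [terminal]
17. n11.ok = "pq"  ["pq"]
18. n11.idx = 20  [b₀.off - 1]
19. n15.live = true  [C.lim == false]
20. n16.live = true  [terminal]
21. n17.depth = -9  [terminal]
22. n15.off = 9  [a.depth + 18]
23. n7.ok = "u"  [if C.lim then C.cnt else "u"]
24. n7.idx = 8  [B.off - 1]
25. n18.lab = -8  [len(S.ok) - 9]
26. n19.lab = 22  [22]
27. n19.key = 2  [2]
28. n20.sig = 8  [terminal]
29. n19.cnt = 27  [27]
30. n21.idx = 23  [A.cnt - 4]
31. n21.ok = -4  [E.lab + 4]
32. n22.live = false  [terminal]
33. n21.acc = false  [D.idx > 23]
34. n18.hot = -4  [E.lab + 4]
35. n18.live = "wv"  ["wv"]
36. n18.off = "xv"  ["xv"]
37. n6.off = 12  [(if B.live then E.hot else S.idx) + 4]
38. n23.live = true  [terminal]
39. n3.hot = 15  [S.idx * -2 + 41]
40. n3.live = "zzp"  ["z" ++ S.ok]
41. n3.off = "nm"  ["nm"]
42. n0.ok = "nmzzp"  [E.off ++ E.live]
43. n0.idx = 21  [len(E.live) + 18]

-4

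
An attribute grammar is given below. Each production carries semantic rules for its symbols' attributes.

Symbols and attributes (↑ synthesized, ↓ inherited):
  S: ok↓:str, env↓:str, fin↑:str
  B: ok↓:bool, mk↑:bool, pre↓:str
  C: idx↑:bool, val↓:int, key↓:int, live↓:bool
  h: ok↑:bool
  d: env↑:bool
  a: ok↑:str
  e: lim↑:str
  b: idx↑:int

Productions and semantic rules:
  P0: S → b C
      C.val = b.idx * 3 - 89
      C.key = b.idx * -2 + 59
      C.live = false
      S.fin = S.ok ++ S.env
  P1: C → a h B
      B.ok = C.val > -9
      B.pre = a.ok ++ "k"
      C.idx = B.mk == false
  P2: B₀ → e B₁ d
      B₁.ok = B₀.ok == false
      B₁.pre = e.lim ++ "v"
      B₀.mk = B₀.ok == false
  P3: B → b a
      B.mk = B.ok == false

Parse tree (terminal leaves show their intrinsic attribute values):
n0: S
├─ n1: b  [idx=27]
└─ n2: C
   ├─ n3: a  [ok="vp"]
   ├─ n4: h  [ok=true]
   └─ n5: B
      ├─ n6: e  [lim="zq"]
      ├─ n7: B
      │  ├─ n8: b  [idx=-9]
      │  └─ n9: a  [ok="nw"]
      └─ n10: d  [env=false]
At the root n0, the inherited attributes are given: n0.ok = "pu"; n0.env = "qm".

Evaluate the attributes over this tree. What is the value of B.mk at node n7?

1. n0.ok = "pu"  [given at root]
2. n0.env = "qm"  [given at root]
3. n1.idx = 27  [terminal]
4. n2.val = -8  [b.idx * 3 - 89]
5. n2.key = 5  [b.idx * -2 + 59]
6. n2.live = false  [false]
7. n3.ok = "vp"  [terminal]
8. n4.ok = true  [terminal]
9. n5.ok = true  [C.val > -9]
10. n5.pre = "vpk"  [a.ok ++ "k"]
11. n6.lim = "zq"  [terminal]
12. n7.ok = false  [B₀.ok == false]
13. n7.pre = "zqv"  [e.lim ++ "v"]
14. n8.idx = -9  [terminal]
15. n9.ok = "nw"  [terminal]
16. n7.mk = true  [B.ok == false]
17. n10.env = false  [terminal]
18. n5.mk = false  [B₀.ok == false]
19. n2.idx = true  [B.mk == false]
20. n0.fin = "puqm"  [S.ok ++ S.env]

true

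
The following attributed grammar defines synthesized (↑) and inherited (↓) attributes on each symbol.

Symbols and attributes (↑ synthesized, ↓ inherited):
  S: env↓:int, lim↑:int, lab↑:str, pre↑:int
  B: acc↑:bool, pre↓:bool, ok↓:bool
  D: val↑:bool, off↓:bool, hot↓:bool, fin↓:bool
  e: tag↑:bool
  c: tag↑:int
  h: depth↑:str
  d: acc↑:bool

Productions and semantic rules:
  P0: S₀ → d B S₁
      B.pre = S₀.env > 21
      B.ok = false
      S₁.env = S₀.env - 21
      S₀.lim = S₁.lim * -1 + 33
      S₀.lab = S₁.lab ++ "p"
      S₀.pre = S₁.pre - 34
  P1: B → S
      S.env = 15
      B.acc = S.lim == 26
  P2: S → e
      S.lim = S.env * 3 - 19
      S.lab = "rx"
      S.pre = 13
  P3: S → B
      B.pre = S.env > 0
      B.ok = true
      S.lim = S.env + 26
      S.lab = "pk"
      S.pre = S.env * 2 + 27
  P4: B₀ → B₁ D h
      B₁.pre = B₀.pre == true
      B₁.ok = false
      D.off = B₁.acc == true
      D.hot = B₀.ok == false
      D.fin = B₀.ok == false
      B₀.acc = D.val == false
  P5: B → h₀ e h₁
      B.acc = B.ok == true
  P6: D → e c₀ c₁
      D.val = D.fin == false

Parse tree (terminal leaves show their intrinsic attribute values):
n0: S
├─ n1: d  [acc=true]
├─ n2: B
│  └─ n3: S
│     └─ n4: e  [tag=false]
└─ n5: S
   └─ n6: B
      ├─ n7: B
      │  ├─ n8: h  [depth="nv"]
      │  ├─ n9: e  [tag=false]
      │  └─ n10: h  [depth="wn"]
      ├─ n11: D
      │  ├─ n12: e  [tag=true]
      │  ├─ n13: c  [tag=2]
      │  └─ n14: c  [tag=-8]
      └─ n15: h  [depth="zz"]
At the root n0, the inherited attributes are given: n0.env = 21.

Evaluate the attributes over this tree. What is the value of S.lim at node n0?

1. n0.env = 21  [given at root]
2. n1.acc = true  [terminal]
3. n2.pre = false  [S₀.env > 21]
4. n2.ok = false  [false]
5. n3.env = 15  [15]
6. n4.tag = false  [terminal]
7. n3.lim = 26  [S.env * 3 - 19]
8. n3.lab = "rx"  ["rx"]
9. n3.pre = 13  [13]
10. n2.acc = true  [S.lim == 26]
11. n5.env = 0  [S₀.env - 21]
12. n6.pre = false  [S.env > 0]
13. n6.ok = true  [true]
14. n7.pre = false  [B₀.pre == true]
15. n7.ok = false  [false]
16. n8.depth = "nv"  [terminal]
17. n9.tag = false  [terminal]
18. n10.depth = "wn"  [terminal]
19. n7.acc = false  [B.ok == true]
20. n11.off = false  [B₁.acc == true]
21. n11.hot = false  [B₀.ok == false]
22. n11.fin = false  [B₀.ok == false]
23. n12.tag = true  [terminal]
24. n13.tag = 2  [terminal]
25. n14.tag = -8  [terminal]
26. n11.val = true  [D.fin == false]
27. n15.depth = "zz"  [terminal]
28. n6.acc = false  [D.val == false]
29. n5.lim = 26  [S.env + 26]
30. n5.lab = "pk"  ["pk"]
31. n5.pre = 27  [S.env * 2 + 27]
32. n0.lim = 7  [S₁.lim * -1 + 33]
33. n0.lab = "pkp"  [S₁.lab ++ "p"]
34. n0.pre = -7  [S₁.pre - 34]

7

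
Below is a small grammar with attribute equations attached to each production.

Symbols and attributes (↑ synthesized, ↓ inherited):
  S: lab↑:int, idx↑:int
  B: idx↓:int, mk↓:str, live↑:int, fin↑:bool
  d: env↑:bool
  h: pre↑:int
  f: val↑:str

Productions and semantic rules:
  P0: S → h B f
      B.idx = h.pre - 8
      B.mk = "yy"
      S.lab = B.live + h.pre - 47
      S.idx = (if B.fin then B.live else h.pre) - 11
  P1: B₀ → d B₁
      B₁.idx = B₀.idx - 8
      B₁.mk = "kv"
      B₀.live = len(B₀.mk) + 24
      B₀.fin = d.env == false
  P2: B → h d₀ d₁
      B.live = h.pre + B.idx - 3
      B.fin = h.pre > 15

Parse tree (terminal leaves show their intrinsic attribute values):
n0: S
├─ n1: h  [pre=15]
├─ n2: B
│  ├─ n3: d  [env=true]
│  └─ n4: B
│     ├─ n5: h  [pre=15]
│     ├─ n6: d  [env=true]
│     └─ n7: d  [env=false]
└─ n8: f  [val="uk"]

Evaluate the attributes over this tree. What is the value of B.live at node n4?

1. n1.pre = 15  [terminal]
2. n2.idx = 7  [h.pre - 8]
3. n2.mk = "yy"  ["yy"]
4. n3.env = true  [terminal]
5. n4.idx = -1  [B₀.idx - 8]
6. n4.mk = "kv"  ["kv"]
7. n5.pre = 15  [terminal]
8. n6.env = true  [terminal]
9. n7.env = false  [terminal]
10. n4.live = 11  [h.pre + B.idx - 3]
11. n4.fin = false  [h.pre > 15]
12. n2.live = 26  [len(B₀.mk) + 24]
13. n2.fin = false  [d.env == false]
14. n8.val = "uk"  [terminal]
15. n0.lab = -6  [B.live + h.pre - 47]
16. n0.idx = 4  [(if B.fin then B.live else h.pre) - 11]

11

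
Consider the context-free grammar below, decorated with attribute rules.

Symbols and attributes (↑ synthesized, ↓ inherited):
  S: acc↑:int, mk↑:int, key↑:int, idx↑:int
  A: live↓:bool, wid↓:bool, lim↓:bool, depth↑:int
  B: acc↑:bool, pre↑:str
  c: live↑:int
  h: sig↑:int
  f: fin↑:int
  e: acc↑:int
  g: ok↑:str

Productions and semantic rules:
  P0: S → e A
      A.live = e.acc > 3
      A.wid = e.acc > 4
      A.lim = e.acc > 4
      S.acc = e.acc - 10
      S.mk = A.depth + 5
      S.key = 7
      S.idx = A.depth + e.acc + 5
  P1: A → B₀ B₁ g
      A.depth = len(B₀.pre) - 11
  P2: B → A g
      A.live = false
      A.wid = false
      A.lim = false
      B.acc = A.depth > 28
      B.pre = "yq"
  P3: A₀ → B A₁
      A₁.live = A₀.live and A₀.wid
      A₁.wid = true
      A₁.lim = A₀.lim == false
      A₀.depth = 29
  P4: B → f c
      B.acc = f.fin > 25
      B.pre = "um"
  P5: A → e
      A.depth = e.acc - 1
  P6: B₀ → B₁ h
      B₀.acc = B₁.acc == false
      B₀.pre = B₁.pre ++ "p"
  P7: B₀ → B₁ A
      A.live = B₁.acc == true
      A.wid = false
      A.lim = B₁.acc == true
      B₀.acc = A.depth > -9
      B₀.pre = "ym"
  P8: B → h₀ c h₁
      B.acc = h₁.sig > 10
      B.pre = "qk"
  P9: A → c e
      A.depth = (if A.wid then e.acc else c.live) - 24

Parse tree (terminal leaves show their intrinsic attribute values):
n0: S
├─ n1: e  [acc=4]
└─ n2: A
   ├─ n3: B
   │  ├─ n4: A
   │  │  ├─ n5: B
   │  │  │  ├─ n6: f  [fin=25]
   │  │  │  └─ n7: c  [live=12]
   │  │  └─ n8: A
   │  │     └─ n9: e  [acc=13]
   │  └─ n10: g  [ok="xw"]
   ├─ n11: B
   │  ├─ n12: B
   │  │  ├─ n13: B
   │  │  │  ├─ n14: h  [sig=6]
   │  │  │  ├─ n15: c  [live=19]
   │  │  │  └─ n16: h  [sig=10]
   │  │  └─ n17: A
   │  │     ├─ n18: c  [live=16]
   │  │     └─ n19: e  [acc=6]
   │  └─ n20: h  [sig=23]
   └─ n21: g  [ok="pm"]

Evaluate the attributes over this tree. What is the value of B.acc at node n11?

1. n1.acc = 4  [terminal]
2. n2.live = true  [e.acc > 3]
3. n2.wid = false  [e.acc > 4]
4. n2.lim = false  [e.acc > 4]
5. n4.live = false  [false]
6. n4.wid = false  [false]
7. n4.lim = false  [false]
8. n6.fin = 25  [terminal]
9. n7.live = 12  [terminal]
10. n5.acc = false  [f.fin > 25]
11. n5.pre = "um"  ["um"]
12. n8.live = false  [A₀.live and A₀.wid]
13. n8.wid = true  [true]
14. n8.lim = true  [A₀.lim == false]
15. n9.acc = 13  [terminal]
16. n8.depth = 12  [e.acc - 1]
17. n4.depth = 29  [29]
18. n10.ok = "xw"  [terminal]
19. n3.acc = true  [A.depth > 28]
20. n3.pre = "yq"  ["yq"]
21. n14.sig = 6  [terminal]
22. n15.live = 19  [terminal]
23. n16.sig = 10  [terminal]
24. n13.acc = false  [h₁.sig > 10]
25. n13.pre = "qk"  ["qk"]
26. n17.live = false  [B₁.acc == true]
27. n17.wid = false  [false]
28. n17.lim = false  [B₁.acc == true]
29. n18.live = 16  [terminal]
30. n19.acc = 6  [terminal]
31. n17.depth = -8  [(if A.wid then e.acc else c.live) - 24]
32. n12.acc = true  [A.depth > -9]
33. n12.pre = "ym"  ["ym"]
34. n20.sig = 23  [terminal]
35. n11.acc = false  [B₁.acc == false]
36. n11.pre = "ymp"  [B₁.pre ++ "p"]
37. n21.ok = "pm"  [terminal]
38. n2.depth = -9  [len(B₀.pre) - 11]
39. n0.acc = -6  [e.acc - 10]
40. n0.mk = -4  [A.depth + 5]
41. n0.key = 7  [7]
42. n0.idx = 0  [A.depth + e.acc + 5]

false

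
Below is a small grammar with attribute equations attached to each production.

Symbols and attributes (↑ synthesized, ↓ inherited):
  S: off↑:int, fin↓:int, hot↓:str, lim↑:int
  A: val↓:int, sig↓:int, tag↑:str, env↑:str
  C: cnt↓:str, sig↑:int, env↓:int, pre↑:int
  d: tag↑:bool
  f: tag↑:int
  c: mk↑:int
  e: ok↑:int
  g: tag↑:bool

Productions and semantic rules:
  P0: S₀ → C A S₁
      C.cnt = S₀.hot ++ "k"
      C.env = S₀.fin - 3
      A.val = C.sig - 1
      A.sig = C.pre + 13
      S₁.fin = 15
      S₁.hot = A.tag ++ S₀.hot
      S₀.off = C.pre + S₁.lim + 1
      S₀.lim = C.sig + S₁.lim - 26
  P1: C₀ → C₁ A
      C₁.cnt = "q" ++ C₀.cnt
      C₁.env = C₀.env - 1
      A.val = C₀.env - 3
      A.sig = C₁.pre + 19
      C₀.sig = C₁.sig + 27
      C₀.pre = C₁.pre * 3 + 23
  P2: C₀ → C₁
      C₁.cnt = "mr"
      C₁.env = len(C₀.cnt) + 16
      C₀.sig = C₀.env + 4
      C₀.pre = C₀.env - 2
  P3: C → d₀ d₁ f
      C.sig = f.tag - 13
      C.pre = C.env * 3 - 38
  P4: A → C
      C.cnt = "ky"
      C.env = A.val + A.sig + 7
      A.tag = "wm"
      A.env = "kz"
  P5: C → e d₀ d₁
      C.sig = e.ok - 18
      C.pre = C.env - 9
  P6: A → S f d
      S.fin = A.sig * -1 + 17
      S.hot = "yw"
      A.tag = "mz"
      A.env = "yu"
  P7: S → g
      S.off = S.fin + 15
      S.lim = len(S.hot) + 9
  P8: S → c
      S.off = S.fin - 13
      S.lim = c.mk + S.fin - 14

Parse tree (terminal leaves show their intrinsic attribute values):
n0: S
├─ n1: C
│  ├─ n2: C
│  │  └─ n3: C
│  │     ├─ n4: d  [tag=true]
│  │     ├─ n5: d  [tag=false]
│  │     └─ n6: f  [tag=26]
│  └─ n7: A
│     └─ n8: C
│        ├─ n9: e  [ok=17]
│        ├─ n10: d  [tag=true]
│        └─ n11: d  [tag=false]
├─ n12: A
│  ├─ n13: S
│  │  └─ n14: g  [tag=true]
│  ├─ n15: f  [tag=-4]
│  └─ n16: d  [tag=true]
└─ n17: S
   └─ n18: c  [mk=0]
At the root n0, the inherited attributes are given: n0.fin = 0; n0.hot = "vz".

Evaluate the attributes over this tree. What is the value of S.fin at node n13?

-1

1. n0.fin = 0  [given at root]
2. n0.hot = "vz"  [given at root]
3. n1.cnt = "vzk"  [S₀.hot ++ "k"]
4. n1.env = -3  [S₀.fin - 3]
5. n2.cnt = "qvzk"  ["q" ++ C₀.cnt]
6. n2.env = -4  [C₀.env - 1]
7. n3.cnt = "mr"  ["mr"]
8. n3.env = 20  [len(C₀.cnt) + 16]
9. n4.tag = true  [terminal]
10. n5.tag = false  [terminal]
11. n6.tag = 26  [terminal]
12. n3.sig = 13  [f.tag - 13]
13. n3.pre = 22  [C.env * 3 - 38]
14. n2.sig = 0  [C₀.env + 4]
15. n2.pre = -6  [C₀.env - 2]
16. n7.val = -6  [C₀.env - 3]
17. n7.sig = 13  [C₁.pre + 19]
18. n8.cnt = "ky"  ["ky"]
19. n8.env = 14  [A.val + A.sig + 7]
20. n9.ok = 17  [terminal]
21. n10.tag = true  [terminal]
22. n11.tag = false  [terminal]
23. n8.sig = -1  [e.ok - 18]
24. n8.pre = 5  [C.env - 9]
25. n7.tag = "wm"  ["wm"]
26. n7.env = "kz"  ["kz"]
27. n1.sig = 27  [C₁.sig + 27]
28. n1.pre = 5  [C₁.pre * 3 + 23]
29. n12.val = 26  [C.sig - 1]
30. n12.sig = 18  [C.pre + 13]
31. n13.fin = -1  [A.sig * -1 + 17]
32. n13.hot = "yw"  ["yw"]
33. n14.tag = true  [terminal]
34. n13.off = 14  [S.fin + 15]
35. n13.lim = 11  [len(S.hot) + 9]
36. n15.tag = -4  [terminal]
37. n16.tag = true  [terminal]
38. n12.tag = "mz"  ["mz"]
39. n12.env = "yu"  ["yu"]
40. n17.fin = 15  [15]
41. n17.hot = "mzvz"  [A.tag ++ S₀.hot]
42. n18.mk = 0  [terminal]
43. n17.off = 2  [S.fin - 13]
44. n17.lim = 1  [c.mk + S.fin - 14]
45. n0.off = 7  [C.pre + S₁.lim + 1]
46. n0.lim = 2  [C.sig + S₁.lim - 26]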